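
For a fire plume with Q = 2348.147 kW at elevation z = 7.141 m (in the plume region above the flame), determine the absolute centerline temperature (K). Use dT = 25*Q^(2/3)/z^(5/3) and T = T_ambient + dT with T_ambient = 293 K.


Q^(2/3) = 176.66
z^(5/3) = 26.481
dT = 25 * 176.66 / 26.481 = 166.79 K
T = 293 + 166.79 = 459.79 K

459.79 K


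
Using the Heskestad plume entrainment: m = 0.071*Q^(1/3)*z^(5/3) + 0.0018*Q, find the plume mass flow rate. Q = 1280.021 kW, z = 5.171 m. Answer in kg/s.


Q^(1/3) = 10.858
z^(5/3) = 15.463
First term = 0.071 * 10.858 * 15.463 = 11.920
Second term = 0.0018 * 1280.021 = 2.3040
m = 14.224 kg/s

14.224 kg/s


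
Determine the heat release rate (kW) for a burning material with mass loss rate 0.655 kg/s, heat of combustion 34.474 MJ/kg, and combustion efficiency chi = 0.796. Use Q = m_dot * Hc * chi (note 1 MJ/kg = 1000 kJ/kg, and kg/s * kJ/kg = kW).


Hc = 34.474 MJ/kg = 34.474 * 1000 kJ/kg = 34474 kJ/kg
Q = 0.655 kg/s * 34474 kJ/kg * 0.796 = 17974 kW

17974 kW


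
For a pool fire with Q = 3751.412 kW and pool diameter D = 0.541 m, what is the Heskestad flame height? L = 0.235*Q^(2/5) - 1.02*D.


Q^(2/5) = 26.895
0.235 * Q^(2/5) = 6.3204
1.02 * D = 0.55182
L = 5.7686 m

5.7686 m


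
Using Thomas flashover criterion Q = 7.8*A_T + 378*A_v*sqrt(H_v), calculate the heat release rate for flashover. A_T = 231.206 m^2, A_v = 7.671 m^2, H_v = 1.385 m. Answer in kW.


7.8*A_T = 1803.4
sqrt(H_v) = 1.1769
378*A_v*sqrt(H_v) = 3412.5
Q = 1803.4 + 3412.5 = 5215.9 kW

5215.9 kW


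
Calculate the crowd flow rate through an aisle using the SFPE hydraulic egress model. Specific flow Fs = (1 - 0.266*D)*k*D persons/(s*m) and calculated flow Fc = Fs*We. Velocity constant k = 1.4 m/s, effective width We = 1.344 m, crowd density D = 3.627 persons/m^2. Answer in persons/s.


1 - 0.266*D = 1 - 0.266*3.627 = 0.035218
Fs = 0.035218 * 1.4 * 3.627 = 0.17883 persons/(s*m)
Fc = 0.17883 * 1.344 = 0.24035 persons/s

0.24035 persons/s


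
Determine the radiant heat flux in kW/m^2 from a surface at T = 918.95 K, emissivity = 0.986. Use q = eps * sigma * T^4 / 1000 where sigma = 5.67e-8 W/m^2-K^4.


T^4 = 7.1313e+11
q = 0.986 * 5.67e-8 * 7.1313e+11 / 1000 = 39.868 kW/m^2

39.868 kW/m^2


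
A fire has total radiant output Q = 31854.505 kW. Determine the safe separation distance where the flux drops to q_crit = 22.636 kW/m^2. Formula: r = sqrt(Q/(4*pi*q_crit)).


4*pi*q_crit = 284.45
Q/(4*pi*q_crit) = 111.99
r = sqrt(111.99) = 10.582 m

10.582 m


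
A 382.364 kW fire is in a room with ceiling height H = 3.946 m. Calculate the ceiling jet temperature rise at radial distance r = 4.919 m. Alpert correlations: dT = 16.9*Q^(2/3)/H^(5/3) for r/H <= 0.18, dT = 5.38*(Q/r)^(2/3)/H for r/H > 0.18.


r/H = 4.919 / 3.946 = 1.2466
r/H > 0.18, so dT = 5.38*(Q/r)^(2/3)/H
Q/r = 77.732
(Q/r)^(2/3) = 18.214
dT = 5.38 * 18.214 / 3.946 = 24.833 K

24.833 K


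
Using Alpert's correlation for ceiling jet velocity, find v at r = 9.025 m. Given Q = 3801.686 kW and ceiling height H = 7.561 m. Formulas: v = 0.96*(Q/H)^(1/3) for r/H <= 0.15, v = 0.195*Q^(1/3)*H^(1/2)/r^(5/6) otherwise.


r/H = 9.025 / 7.561 = 1.1936
r/H > 0.15, so v = 0.195*Q^(1/3)*H^(1/2)/r^(5/6)
Q^(1/3) = 15.607
H^(1/2) = 2.7497
r^(5/6) = 6.2547
v = 0.195 * 15.607 * 2.7497 / 6.2547 = 1.3380 m/s

1.3380 m/s


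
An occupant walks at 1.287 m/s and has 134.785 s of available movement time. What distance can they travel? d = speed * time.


d = 1.287 * 134.785 = 173.47 m

173.47 m


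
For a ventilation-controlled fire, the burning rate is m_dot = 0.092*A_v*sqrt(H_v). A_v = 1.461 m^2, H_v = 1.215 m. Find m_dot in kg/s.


sqrt(H_v) = 1.1023
m_dot = 0.092 * 1.461 * 1.1023 = 0.14816 kg/s

0.14816 kg/s


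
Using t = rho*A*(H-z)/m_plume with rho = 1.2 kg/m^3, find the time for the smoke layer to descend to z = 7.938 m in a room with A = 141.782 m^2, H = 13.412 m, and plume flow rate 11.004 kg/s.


H - z = 5.474 m
t = 1.2 * 141.782 * 5.474 / 11.004 = 84.636 s

84.636 s


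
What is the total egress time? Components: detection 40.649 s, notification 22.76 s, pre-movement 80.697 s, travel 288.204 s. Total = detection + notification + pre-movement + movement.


Total = 40.649 + 22.76 + 80.697 + 288.204 = 432.31 s

432.31 s


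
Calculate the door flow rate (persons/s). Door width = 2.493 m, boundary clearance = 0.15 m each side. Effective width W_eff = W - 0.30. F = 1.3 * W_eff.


W_eff = 2.493 - 0.30 = 2.193 m
F = 1.3 * 2.193 = 2.8509 persons/s

2.8509 persons/s


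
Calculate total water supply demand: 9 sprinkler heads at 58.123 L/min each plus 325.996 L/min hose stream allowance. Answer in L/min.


Sprinkler demand = 9 * 58.123 = 523.107 L/min
Total = 523.107 + 325.996 = 849.103 L/min

849.103 L/min


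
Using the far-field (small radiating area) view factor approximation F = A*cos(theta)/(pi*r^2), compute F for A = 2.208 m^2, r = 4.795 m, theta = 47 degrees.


cos(47 deg) = 0.68200
pi*r^2 = 72.232
F = 2.208 * 0.68200 / 72.232 = 0.020848

0.020848


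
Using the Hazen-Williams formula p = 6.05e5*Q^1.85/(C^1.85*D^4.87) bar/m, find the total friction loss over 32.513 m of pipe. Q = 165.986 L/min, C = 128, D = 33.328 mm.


Q^1.85 = 12798
C^1.85 = 7913.0
D^4.87 = 2.6066e+07
p/m = 0.037538 bar/m
p_total = 0.037538 * 32.513 = 1.2205 bar

1.2205 bar


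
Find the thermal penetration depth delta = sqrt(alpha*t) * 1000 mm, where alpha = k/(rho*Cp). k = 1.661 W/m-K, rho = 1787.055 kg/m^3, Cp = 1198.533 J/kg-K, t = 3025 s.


alpha = 1.661 / (1787.055 * 1198.533) = 7.7550e-07 m^2/s
alpha * t = 0.0023459
delta = sqrt(0.0023459) * 1000 = 48.434 mm

48.434 mm


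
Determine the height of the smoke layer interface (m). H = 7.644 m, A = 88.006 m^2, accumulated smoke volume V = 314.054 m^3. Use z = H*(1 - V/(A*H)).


V/(A*H) = 0.46684
1 - 0.46684 = 0.53316
z = 7.644 * 0.53316 = 4.0754 m

4.0754 m


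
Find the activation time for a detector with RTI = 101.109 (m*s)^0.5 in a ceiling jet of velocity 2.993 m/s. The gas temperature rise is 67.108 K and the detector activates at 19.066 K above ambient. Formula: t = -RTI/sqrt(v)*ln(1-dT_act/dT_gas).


dT_act/dT_gas = 0.28411
ln(1 - 0.28411) = -0.33423
t = -101.109 / sqrt(2.993) * -0.33423 = 19.533 s

19.533 s


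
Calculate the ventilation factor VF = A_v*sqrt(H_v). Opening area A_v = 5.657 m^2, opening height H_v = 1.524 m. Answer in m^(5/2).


sqrt(H_v) = 1.2345
VF = 5.657 * 1.2345 = 6.9836 m^(5/2)

6.9836 m^(5/2)


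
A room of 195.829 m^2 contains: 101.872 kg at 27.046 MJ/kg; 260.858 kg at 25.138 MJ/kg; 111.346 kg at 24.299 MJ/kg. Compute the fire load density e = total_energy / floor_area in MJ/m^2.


Total energy = 101.872*27.046 + 260.858*25.138 + 111.346*24.299
= 2755.230 + 6557.448 + 2705.596
= 12018.27 MJ
e = 12018.27 / 195.829 = 61.371 MJ/m^2

61.371 MJ/m^2


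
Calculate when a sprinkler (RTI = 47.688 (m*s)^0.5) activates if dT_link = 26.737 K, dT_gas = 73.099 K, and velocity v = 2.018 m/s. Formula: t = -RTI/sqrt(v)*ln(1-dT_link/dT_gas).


dT_link/dT_gas = 0.36576
ln(1 - 0.36576) = -0.45533
t = -47.688 / sqrt(2.018) * -0.45533 = 15.285 s

15.285 s


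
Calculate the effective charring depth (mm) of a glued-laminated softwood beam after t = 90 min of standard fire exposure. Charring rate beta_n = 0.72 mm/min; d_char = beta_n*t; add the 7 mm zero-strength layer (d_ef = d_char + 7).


d_char = 0.72 * 90 = 64.8 mm
d_ef = 64.8 + 1.0*7 = 71.8 mm

71.8 mm


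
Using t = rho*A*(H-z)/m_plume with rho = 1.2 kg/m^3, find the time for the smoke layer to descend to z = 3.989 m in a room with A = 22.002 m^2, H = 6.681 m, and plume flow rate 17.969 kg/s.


H - z = 2.692 m
t = 1.2 * 22.002 * 2.692 / 17.969 = 3.9554 s

3.9554 s


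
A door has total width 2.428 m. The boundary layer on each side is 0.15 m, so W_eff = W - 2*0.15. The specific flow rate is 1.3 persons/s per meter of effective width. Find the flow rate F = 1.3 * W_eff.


W_eff = 2.428 - 0.30 = 2.128 m
F = 1.3 * 2.128 = 2.7664 persons/s

2.7664 persons/s


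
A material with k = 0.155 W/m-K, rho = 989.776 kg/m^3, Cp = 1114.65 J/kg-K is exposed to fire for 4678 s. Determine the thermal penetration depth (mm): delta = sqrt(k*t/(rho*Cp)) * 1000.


alpha = 0.155 / (989.776 * 1114.65) = 1.4049e-07 m^2/s
alpha * t = 0.00065723
delta = sqrt(0.00065723) * 1000 = 25.636 mm

25.636 mm


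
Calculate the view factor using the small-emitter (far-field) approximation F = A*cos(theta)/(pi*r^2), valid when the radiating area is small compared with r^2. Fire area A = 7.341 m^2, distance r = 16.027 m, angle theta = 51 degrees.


cos(51 deg) = 0.62932
pi*r^2 = 806.96
F = 7.341 * 0.62932 / 806.96 = 0.0057250

0.0057250


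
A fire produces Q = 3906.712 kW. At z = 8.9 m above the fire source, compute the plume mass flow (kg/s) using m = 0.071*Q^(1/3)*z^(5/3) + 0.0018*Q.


Q^(1/3) = 15.750
z^(5/3) = 38.222
First term = 0.071 * 15.750 * 38.222 = 42.741
Second term = 0.0018 * 3906.712 = 7.0321
m = 49.773 kg/s

49.773 kg/s


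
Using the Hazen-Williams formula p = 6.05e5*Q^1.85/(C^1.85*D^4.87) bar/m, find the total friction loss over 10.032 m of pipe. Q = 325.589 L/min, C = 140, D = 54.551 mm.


Q^1.85 = 44508
C^1.85 = 9339.8
D^4.87 = 2.8723e+08
p/m = 0.010038 bar/m
p_total = 0.010038 * 10.032 = 0.10070 bar

0.10070 bar


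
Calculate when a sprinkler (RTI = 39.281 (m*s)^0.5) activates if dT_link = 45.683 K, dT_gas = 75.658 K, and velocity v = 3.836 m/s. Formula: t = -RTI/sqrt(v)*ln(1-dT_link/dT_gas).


dT_link/dT_gas = 0.60381
ln(1 - 0.60381) = -0.92586
t = -39.281 / sqrt(3.836) * -0.92586 = 18.569 s

18.569 s


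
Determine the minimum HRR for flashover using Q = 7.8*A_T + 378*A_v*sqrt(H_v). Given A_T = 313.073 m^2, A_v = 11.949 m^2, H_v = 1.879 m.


7.8*A_T = 2442.0
sqrt(H_v) = 1.3708
378*A_v*sqrt(H_v) = 6191.4
Q = 2442.0 + 6191.4 = 8633.3 kW

8633.3 kW


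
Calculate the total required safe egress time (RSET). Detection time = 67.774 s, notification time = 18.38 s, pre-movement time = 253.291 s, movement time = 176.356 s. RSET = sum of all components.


Total = 67.774 + 18.38 + 253.291 + 176.356 = 515.801 s

515.801 s


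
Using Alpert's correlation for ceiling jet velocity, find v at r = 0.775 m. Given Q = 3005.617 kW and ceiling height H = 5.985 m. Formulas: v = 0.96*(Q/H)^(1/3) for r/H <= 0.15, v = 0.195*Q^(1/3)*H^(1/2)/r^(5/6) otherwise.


r/H = 0.775 / 5.985 = 0.12949
r/H <= 0.15, so v = 0.96*(Q/H)^(1/3)
Q/H = 502.19
(Q/H)^(1/3) = 7.9486
v = 0.96 * 7.9486 = 7.6306 m/s

7.6306 m/s


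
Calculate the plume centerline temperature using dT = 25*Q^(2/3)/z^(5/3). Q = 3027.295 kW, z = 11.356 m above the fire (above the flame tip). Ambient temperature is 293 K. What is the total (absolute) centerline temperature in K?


Q^(2/3) = 209.27
z^(5/3) = 57.373
dT = 25 * 209.27 / 57.373 = 91.187 K
T = 293 + 91.187 = 384.19 K

384.19 K


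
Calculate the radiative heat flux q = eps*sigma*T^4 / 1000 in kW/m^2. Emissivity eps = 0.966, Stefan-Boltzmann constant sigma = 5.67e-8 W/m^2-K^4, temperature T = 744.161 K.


T^4 = 3.0667e+11
q = 0.966 * 5.67e-8 * 3.0667e+11 / 1000 = 16.797 kW/m^2

16.797 kW/m^2


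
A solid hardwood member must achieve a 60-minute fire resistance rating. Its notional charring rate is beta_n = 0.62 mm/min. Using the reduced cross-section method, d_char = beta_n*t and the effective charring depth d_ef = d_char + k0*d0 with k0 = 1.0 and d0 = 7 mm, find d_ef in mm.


d_char = 0.62 * 60 = 37.2 mm
d_ef = 37.2 + 1.0*7 = 44.2 mm

44.2 mm


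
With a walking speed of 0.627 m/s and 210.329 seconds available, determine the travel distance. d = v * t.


d = 0.627 * 210.329 = 131.88 m

131.88 m


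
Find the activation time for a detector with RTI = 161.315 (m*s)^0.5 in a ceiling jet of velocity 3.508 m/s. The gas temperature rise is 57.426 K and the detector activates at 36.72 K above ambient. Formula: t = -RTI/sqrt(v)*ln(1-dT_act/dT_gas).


dT_act/dT_gas = 0.63943
ln(1 - 0.63943) = -1.0201
t = -161.315 / sqrt(3.508) * -1.0201 = 87.857 s

87.857 s


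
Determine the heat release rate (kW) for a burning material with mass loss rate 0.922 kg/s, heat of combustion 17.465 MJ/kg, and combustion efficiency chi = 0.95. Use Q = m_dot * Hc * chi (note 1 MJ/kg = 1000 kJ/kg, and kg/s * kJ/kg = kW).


Hc = 17.465 MJ/kg = 17.465 * 1000 kJ/kg = 17465 kJ/kg
Q = 0.922 kg/s * 17465 kJ/kg * 0.95 = 15298 kW

15298 kW


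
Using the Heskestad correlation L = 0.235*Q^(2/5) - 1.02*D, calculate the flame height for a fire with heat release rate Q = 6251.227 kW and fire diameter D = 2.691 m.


Q^(2/5) = 32.990
0.235 * Q^(2/5) = 7.7527
1.02 * D = 2.7448
L = 5.0079 m

5.0079 m


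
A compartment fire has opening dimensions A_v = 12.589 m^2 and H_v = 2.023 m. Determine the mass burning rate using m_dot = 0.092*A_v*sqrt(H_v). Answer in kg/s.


sqrt(H_v) = 1.4223
m_dot = 0.092 * 12.589 * 1.4223 = 1.6473 kg/s

1.6473 kg/s


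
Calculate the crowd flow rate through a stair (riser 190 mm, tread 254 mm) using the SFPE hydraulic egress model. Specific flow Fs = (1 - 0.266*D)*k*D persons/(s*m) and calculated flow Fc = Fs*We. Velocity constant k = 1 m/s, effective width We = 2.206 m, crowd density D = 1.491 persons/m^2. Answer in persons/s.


1 - 0.266*D = 1 - 0.266*1.491 = 0.60339
Fs = 0.60339 * 1 * 1.491 = 0.89966 persons/(s*m)
Fc = 0.89966 * 2.206 = 1.9847 persons/s

1.9847 persons/s


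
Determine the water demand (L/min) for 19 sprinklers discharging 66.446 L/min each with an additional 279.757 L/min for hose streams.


Sprinkler demand = 19 * 66.446 = 1262.474 L/min
Total = 1262.474 + 279.757 = 1542.231 L/min

1542.231 L/min


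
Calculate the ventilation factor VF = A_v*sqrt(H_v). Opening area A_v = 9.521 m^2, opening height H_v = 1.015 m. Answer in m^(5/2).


sqrt(H_v) = 1.0075
VF = 9.521 * 1.0075 = 9.5921 m^(5/2)

9.5921 m^(5/2)


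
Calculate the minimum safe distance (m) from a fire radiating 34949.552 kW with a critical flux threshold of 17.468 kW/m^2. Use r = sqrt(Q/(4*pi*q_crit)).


4*pi*q_crit = 219.51
Q/(4*pi*q_crit) = 159.22
r = sqrt(159.22) = 12.618 m

12.618 m


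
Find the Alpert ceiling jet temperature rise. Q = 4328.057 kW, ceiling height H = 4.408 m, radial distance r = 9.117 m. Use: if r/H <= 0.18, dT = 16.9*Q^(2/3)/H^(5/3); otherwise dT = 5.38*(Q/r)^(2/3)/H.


r/H = 9.117 / 4.408 = 2.0683
r/H > 0.18, so dT = 5.38*(Q/r)^(2/3)/H
Q/r = 474.72
(Q/r)^(2/3) = 60.855
dT = 5.38 * 60.855 / 4.408 = 74.274 K

74.274 K


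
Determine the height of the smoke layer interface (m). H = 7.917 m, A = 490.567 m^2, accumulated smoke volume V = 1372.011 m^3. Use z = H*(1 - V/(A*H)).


V/(A*H) = 0.35326
1 - 0.35326 = 0.64674
z = 7.917 * 0.64674 = 5.1202 m

5.1202 m


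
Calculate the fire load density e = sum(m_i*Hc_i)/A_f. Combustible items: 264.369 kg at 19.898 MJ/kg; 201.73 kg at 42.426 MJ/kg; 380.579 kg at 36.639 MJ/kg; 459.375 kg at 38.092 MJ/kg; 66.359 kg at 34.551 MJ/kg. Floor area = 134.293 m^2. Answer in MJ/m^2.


Total energy = 264.369*19.898 + 201.73*42.426 + 380.579*36.639 + 459.375*38.092 + 66.359*34.551
= 5260.414 + 8558.597 + 13944.03 + 17498.51 + 2292.770
= 47554.33 MJ
e = 47554.33 / 134.293 = 354.11 MJ/m^2

354.11 MJ/m^2


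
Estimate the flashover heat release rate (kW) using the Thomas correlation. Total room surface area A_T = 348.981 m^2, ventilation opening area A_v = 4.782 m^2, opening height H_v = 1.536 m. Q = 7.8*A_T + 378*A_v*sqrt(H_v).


7.8*A_T = 2722.1
sqrt(H_v) = 1.2394
378*A_v*sqrt(H_v) = 2240.3
Q = 2722.1 + 2240.3 = 4962.3 kW

4962.3 kW


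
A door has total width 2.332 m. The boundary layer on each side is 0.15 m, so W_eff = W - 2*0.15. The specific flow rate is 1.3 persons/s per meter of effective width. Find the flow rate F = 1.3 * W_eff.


W_eff = 2.332 - 0.30 = 2.032 m
F = 1.3 * 2.032 = 2.6416 persons/s

2.6416 persons/s


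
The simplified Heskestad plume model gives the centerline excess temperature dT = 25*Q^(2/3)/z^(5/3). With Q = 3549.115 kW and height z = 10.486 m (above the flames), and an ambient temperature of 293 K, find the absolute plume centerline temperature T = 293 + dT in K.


Q^(2/3) = 232.67
z^(5/3) = 50.236
dT = 25 * 232.67 / 50.236 = 115.79 K
T = 293 + 115.79 = 408.79 K

408.79 K


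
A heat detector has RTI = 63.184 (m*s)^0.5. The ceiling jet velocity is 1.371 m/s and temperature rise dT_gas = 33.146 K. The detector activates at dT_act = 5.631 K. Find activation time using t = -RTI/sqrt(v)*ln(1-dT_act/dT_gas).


dT_act/dT_gas = 0.16988
ln(1 - 0.16988) = -0.18619
t = -63.184 / sqrt(1.371) * -0.18619 = 10.047 s

10.047 s


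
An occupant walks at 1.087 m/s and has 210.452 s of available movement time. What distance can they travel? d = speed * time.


d = 1.087 * 210.452 = 228.76 m

228.76 m


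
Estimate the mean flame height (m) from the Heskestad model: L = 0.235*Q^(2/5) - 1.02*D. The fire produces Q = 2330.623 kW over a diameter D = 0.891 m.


Q^(2/5) = 22.233
0.235 * Q^(2/5) = 5.2246
1.02 * D = 0.90882
L = 4.3158 m

4.3158 m


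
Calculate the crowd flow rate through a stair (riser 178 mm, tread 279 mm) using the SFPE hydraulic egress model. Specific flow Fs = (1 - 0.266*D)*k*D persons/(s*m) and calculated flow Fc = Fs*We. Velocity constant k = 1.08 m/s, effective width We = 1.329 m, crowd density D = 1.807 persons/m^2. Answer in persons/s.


1 - 0.266*D = 1 - 0.266*1.807 = 0.51934
Fs = 0.51934 * 1.08 * 1.807 = 1.0135 persons/(s*m)
Fc = 1.0135 * 1.329 = 1.3470 persons/s

1.3470 persons/s


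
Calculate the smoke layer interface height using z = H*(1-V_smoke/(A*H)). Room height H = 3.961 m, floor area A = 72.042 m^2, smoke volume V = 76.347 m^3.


V/(A*H) = 0.26755
1 - 0.26755 = 0.73245
z = 3.961 * 0.73245 = 2.9012 m

2.9012 m


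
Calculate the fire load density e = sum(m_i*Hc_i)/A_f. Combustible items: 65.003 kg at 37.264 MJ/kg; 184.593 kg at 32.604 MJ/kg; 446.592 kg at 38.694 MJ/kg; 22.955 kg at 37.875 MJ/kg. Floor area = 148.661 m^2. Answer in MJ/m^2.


Total energy = 65.003*37.264 + 184.593*32.604 + 446.592*38.694 + 22.955*37.875
= 2422.272 + 6018.470 + 17280.43 + 869.4206
= 26590.59 MJ
e = 26590.59 / 148.661 = 178.87 MJ/m^2

178.87 MJ/m^2


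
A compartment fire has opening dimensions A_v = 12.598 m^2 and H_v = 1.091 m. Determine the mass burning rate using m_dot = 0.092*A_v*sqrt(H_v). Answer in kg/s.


sqrt(H_v) = 1.0445
m_dot = 0.092 * 12.598 * 1.0445 = 1.2106 kg/s

1.2106 kg/s


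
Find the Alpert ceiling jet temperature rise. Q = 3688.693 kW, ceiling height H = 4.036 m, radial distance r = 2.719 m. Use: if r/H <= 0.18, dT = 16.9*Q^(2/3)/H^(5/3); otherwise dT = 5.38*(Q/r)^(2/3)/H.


r/H = 2.719 / 4.036 = 0.67369
r/H > 0.18, so dT = 5.38*(Q/r)^(2/3)/H
Q/r = 1356.6
(Q/r)^(2/3) = 122.55
dT = 5.38 * 122.55 / 4.036 = 163.36 K

163.36 K


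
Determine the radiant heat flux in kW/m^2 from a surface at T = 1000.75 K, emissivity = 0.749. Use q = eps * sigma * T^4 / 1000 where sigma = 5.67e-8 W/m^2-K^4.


T^4 = 1.0030e+12
q = 0.749 * 5.67e-8 * 1.0030e+12 / 1000 = 42.596 kW/m^2

42.596 kW/m^2


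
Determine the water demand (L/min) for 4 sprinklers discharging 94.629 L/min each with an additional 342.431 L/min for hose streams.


Sprinkler demand = 4 * 94.629 = 378.516 L/min
Total = 378.516 + 342.431 = 720.947 L/min

720.947 L/min


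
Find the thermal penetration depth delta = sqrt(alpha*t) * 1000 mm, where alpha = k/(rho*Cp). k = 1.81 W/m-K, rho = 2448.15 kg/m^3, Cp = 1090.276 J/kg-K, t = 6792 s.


alpha = 1.81 / (2448.15 * 1090.276) = 6.7812e-07 m^2/s
alpha * t = 0.0046058
delta = sqrt(0.0046058) * 1000 = 67.866 mm

67.866 mm


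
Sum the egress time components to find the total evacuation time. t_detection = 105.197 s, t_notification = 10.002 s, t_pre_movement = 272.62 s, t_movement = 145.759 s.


Total = 105.197 + 10.002 + 272.62 + 145.759 = 533.578 s

533.578 s


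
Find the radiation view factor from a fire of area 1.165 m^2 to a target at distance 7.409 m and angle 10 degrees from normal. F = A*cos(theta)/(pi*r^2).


cos(10 deg) = 0.98481
pi*r^2 = 172.45
F = 1.165 * 0.98481 / 172.45 = 0.0066529

0.0066529


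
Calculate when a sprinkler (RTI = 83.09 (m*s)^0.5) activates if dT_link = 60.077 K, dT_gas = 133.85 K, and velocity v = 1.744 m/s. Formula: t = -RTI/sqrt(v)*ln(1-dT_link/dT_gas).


dT_link/dT_gas = 0.44884
ln(1 - 0.44884) = -0.59573
t = -83.09 / sqrt(1.744) * -0.59573 = 37.482 s

37.482 s


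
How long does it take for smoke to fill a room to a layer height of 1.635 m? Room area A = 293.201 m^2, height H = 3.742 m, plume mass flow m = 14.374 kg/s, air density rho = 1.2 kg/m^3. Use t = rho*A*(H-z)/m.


H - z = 2.107 m
t = 1.2 * 293.201 * 2.107 / 14.374 = 51.574 s

51.574 s


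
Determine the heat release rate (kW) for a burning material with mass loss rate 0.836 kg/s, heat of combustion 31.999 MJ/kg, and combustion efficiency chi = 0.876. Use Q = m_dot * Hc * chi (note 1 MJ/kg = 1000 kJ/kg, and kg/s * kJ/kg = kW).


Hc = 31.999 MJ/kg = 31.999 * 1000 kJ/kg = 31999 kJ/kg
Q = 0.836 kg/s * 31999 kJ/kg * 0.876 = 23434 kW

23434 kW


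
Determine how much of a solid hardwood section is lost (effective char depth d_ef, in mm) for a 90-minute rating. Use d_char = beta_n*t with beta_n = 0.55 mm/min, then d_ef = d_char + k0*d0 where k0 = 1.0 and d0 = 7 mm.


d_char = 0.55 * 90 = 49.5 mm
d_ef = 49.5 + 1.0*7 = 56.5 mm

56.5 mm


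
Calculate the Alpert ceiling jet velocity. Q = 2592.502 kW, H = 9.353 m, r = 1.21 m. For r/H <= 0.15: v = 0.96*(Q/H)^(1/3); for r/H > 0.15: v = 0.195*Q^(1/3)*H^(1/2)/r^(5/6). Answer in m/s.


r/H = 1.21 / 9.353 = 0.12937
r/H <= 0.15, so v = 0.96*(Q/H)^(1/3)
Q/H = 277.18
(Q/H)^(1/3) = 6.5201
v = 0.96 * 6.5201 = 6.2593 m/s

6.2593 m/s


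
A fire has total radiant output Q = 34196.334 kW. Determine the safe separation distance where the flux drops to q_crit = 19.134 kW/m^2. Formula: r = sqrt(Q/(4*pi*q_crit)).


4*pi*q_crit = 240.44
Q/(4*pi*q_crit) = 142.22
r = sqrt(142.22) = 11.926 m

11.926 m


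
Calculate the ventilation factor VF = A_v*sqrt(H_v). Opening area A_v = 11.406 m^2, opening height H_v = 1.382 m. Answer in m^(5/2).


sqrt(H_v) = 1.1756
VF = 11.406 * 1.1756 = 13.409 m^(5/2)

13.409 m^(5/2)


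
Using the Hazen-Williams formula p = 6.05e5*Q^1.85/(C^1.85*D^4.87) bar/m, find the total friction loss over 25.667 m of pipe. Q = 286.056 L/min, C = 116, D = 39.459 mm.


Q^1.85 = 35030
C^1.85 = 6595.5
D^4.87 = 5.9324e+07
p/m = 0.054164 bar/m
p_total = 0.054164 * 25.667 = 1.3902 bar

1.3902 bar


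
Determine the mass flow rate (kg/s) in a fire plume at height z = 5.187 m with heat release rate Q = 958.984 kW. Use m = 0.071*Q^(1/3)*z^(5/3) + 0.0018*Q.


Q^(1/3) = 9.8614
z^(5/3) = 15.543
First term = 0.071 * 9.8614 * 15.543 = 10.882
Second term = 0.0018 * 958.984 = 1.7262
m = 12.609 kg/s

12.609 kg/s


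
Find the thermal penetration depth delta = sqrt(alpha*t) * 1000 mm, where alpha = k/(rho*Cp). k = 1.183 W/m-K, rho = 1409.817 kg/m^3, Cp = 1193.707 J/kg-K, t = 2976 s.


alpha = 1.183 / (1409.817 * 1193.707) = 7.0295e-07 m^2/s
alpha * t = 0.0020920
delta = sqrt(0.0020920) * 1000 = 45.738 mm

45.738 mm


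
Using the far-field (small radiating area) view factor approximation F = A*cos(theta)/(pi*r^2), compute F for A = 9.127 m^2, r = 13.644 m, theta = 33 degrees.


cos(33 deg) = 0.83867
pi*r^2 = 584.83
F = 9.127 * 0.83867 / 584.83 = 0.013088

0.013088


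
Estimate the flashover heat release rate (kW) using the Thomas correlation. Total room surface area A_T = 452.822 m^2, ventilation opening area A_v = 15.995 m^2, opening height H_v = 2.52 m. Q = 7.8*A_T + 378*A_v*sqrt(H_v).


7.8*A_T = 3532.0
sqrt(H_v) = 1.5875
378*A_v*sqrt(H_v) = 9597.9
Q = 3532.0 + 9597.9 = 13130 kW

13130 kW


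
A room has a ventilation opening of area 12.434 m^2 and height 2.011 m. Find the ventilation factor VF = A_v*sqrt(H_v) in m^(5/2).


sqrt(H_v) = 1.4181
VF = 12.434 * 1.4181 = 17.633 m^(5/2)

17.633 m^(5/2)


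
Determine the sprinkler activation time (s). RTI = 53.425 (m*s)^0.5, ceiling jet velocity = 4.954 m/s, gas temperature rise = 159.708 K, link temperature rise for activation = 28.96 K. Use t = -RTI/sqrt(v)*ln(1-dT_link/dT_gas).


dT_link/dT_gas = 0.18133
ln(1 - 0.18133) = -0.20008
t = -53.425 / sqrt(4.954) * -0.20008 = 4.8024 s

4.8024 s


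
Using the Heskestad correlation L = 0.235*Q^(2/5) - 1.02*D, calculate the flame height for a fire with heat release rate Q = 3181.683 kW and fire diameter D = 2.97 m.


Q^(2/5) = 25.180
0.235 * Q^(2/5) = 5.9174
1.02 * D = 3.0294
L = 2.8880 m

2.8880 m


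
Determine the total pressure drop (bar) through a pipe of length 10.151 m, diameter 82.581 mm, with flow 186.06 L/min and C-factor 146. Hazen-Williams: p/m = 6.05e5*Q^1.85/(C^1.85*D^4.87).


Q^1.85 = 15807
C^1.85 = 10094
D^4.87 = 2.1637e+09
p/m = 0.00043788 bar/m
p_total = 0.00043788 * 10.151 = 0.0044449 bar

0.0044449 bar


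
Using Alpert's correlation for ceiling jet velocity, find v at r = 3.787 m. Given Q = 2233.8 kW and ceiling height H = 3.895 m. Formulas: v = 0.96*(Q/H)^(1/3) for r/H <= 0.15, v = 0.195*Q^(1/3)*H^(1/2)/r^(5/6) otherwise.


r/H = 3.787 / 3.895 = 0.97227
r/H > 0.15, so v = 0.195*Q^(1/3)*H^(1/2)/r^(5/6)
Q^(1/3) = 13.072
H^(1/2) = 1.9736
r^(5/6) = 3.0333
v = 0.195 * 13.072 * 1.9736 / 3.0333 = 1.6585 m/s

1.6585 m/s


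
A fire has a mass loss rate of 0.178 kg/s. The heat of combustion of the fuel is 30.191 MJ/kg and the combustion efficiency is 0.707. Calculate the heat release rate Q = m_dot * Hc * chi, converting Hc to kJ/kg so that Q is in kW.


Hc = 30.191 MJ/kg = 30.191 * 1000 kJ/kg = 30191 kJ/kg
Q = 0.178 kg/s * 30191 kJ/kg * 0.707 = 3799.4 kW

3799.4 kW


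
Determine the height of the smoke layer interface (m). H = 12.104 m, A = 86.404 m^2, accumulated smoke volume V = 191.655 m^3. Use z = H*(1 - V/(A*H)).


V/(A*H) = 0.18326
1 - 0.18326 = 0.81674
z = 12.104 * 0.81674 = 9.8859 m

9.8859 m


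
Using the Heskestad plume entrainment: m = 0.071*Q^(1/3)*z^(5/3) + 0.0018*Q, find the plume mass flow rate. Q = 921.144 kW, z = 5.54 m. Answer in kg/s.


Q^(1/3) = 9.7299
z^(5/3) = 17.345
First term = 0.071 * 9.7299 * 17.345 = 11.983
Second term = 0.0018 * 921.144 = 1.6581
m = 13.641 kg/s

13.641 kg/s


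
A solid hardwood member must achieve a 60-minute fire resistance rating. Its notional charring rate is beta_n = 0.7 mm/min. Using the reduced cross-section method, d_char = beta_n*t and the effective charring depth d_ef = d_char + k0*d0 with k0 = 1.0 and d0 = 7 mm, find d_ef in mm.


d_char = 0.7 * 60 = 42 mm
d_ef = 42 + 1.0*7 = 49 mm

49 mm


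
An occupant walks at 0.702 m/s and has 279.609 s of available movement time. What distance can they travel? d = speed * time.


d = 0.702 * 279.609 = 196.29 m

196.29 m


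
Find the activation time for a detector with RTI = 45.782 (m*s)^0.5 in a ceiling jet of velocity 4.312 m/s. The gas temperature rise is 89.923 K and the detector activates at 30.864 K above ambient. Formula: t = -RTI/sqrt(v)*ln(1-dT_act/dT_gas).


dT_act/dT_gas = 0.34323
ln(1 - 0.34323) = -0.42042
t = -45.782 / sqrt(4.312) * -0.42042 = 9.2691 s

9.2691 s


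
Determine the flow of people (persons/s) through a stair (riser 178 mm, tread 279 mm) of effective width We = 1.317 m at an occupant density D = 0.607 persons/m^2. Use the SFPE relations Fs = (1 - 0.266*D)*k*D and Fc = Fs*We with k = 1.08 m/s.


1 - 0.266*D = 1 - 0.266*0.607 = 0.83854
Fs = 0.83854 * 1.08 * 0.607 = 0.54971 persons/(s*m)
Fc = 0.54971 * 1.317 = 0.72397 persons/s

0.72397 persons/s


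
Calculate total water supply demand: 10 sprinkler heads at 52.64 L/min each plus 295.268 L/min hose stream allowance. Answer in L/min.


Sprinkler demand = 10 * 52.64 = 526.4 L/min
Total = 526.4 + 295.268 = 821.668 L/min

821.668 L/min


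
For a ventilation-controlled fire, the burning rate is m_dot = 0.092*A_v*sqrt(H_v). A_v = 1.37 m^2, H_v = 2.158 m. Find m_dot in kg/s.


sqrt(H_v) = 1.4690
m_dot = 0.092 * 1.37 * 1.4690 = 0.18515 kg/s

0.18515 kg/s


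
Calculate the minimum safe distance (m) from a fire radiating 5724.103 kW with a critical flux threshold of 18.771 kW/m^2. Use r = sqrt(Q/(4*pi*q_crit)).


4*pi*q_crit = 235.88
Q/(4*pi*q_crit) = 24.267
r = sqrt(24.267) = 4.9261 m

4.9261 m


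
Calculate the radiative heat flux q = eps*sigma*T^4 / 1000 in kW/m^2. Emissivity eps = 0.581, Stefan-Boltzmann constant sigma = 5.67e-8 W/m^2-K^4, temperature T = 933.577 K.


T^4 = 7.5963e+11
q = 0.581 * 5.67e-8 * 7.5963e+11 / 1000 = 25.024 kW/m^2

25.024 kW/m^2


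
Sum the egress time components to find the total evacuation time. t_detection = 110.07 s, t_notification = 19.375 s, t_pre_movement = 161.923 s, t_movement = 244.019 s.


Total = 110.07 + 19.375 + 161.923 + 244.019 = 535.387 s

535.387 s


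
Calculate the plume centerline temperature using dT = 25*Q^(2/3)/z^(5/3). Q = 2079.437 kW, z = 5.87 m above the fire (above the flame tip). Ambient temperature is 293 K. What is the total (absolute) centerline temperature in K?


Q^(2/3) = 162.92
z^(5/3) = 19.101
dT = 25 * 162.92 / 19.101 = 213.23 K
T = 293 + 213.23 = 506.23 K

506.23 K


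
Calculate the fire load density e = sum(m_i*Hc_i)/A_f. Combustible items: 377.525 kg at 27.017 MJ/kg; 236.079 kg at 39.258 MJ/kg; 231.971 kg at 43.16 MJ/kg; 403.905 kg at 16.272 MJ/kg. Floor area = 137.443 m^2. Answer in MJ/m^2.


Total energy = 377.525*27.017 + 236.079*39.258 + 231.971*43.16 + 403.905*16.272
= 10199.59 + 9267.989 + 10011.87 + 6572.342
= 36051.79 MJ
e = 36051.79 / 137.443 = 262.30 MJ/m^2

262.30 MJ/m^2


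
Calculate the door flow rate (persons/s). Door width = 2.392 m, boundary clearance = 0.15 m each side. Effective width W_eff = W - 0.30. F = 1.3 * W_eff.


W_eff = 2.392 - 0.30 = 2.092 m
F = 1.3 * 2.092 = 2.7196 persons/s

2.7196 persons/s


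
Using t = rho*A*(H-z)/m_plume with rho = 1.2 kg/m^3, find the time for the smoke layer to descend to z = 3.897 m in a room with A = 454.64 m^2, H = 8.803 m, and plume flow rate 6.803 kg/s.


H - z = 4.906 m
t = 1.2 * 454.64 * 4.906 / 6.803 = 393.44 s

393.44 s


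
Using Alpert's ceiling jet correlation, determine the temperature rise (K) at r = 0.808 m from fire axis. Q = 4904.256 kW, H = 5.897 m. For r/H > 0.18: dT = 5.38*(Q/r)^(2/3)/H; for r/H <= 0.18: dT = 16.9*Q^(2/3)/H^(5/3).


r/H = 0.808 / 5.897 = 0.13702
r/H <= 0.18, so dT = 16.9*Q^(2/3)/H^(5/3)
Q^(2/3) = 288.66
H^(5/3) = 19.248
dT = 16.9 * 288.66 / 19.248 = 253.44 K

253.44 K


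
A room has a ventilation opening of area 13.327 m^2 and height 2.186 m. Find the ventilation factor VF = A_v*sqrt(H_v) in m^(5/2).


sqrt(H_v) = 1.4785
VF = 13.327 * 1.4785 = 19.704 m^(5/2)

19.704 m^(5/2)


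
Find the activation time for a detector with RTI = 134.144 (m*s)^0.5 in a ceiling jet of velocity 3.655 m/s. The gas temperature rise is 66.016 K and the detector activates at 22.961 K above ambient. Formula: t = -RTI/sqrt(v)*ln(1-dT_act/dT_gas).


dT_act/dT_gas = 0.34781
ln(1 - 0.34781) = -0.42742
t = -134.144 / sqrt(3.655) * -0.42742 = 29.990 s

29.990 s


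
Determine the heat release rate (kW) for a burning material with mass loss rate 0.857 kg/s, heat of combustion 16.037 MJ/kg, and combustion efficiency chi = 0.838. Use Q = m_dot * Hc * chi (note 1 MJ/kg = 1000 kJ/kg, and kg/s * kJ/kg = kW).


Hc = 16.037 MJ/kg = 16.037 * 1000 kJ/kg = 16037 kJ/kg
Q = 0.857 kg/s * 16037 kJ/kg * 0.838 = 11517 kW

11517 kW


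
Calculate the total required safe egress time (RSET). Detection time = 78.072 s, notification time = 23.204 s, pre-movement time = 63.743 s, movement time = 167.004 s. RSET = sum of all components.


Total = 78.072 + 23.204 + 63.743 + 167.004 = 332.023 s

332.023 s


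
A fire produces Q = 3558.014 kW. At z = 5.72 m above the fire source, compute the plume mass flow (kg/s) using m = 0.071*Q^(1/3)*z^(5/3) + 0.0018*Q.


Q^(1/3) = 15.266
z^(5/3) = 18.295
First term = 0.071 * 15.266 * 18.295 = 19.830
Second term = 0.0018 * 3558.014 = 6.4044
m = 26.234 kg/s

26.234 kg/s


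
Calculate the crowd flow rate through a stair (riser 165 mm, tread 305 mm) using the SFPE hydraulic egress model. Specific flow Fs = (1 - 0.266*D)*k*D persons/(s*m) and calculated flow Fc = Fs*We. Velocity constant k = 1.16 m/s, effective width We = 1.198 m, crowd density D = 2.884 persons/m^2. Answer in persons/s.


1 - 0.266*D = 1 - 0.266*2.884 = 0.23286
Fs = 0.23286 * 1.16 * 2.884 = 0.77901 persons/(s*m)
Fc = 0.77901 * 1.198 = 0.93325 persons/s

0.93325 persons/s


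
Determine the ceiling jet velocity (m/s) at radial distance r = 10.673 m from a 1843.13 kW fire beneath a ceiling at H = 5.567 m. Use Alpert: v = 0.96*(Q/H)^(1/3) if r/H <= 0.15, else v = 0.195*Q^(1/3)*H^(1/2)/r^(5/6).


r/H = 10.673 / 5.567 = 1.9172
r/H > 0.15, so v = 0.195*Q^(1/3)*H^(1/2)/r^(5/6)
Q^(1/3) = 12.261
H^(1/2) = 2.3594
r^(5/6) = 7.1929
v = 0.195 * 12.261 * 2.3594 / 7.1929 = 0.78426 m/s

0.78426 m/s


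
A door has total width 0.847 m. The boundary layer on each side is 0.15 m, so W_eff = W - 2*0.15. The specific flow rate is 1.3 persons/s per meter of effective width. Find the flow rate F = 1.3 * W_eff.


W_eff = 0.847 - 0.30 = 0.547 m
F = 1.3 * 0.547 = 0.71110 persons/s

0.71110 persons/s


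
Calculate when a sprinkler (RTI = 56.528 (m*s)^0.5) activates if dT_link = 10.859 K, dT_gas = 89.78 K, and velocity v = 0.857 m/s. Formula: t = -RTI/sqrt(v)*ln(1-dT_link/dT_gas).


dT_link/dT_gas = 0.12095
ln(1 - 0.12095) = -0.12891
t = -56.528 / sqrt(0.857) * -0.12891 = 7.8718 s

7.8718 s


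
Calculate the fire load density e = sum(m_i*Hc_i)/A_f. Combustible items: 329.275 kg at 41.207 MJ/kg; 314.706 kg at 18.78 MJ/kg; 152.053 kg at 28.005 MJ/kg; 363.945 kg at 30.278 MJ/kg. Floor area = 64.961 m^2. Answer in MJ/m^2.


Total energy = 329.275*41.207 + 314.706*18.78 + 152.053*28.005 + 363.945*30.278
= 13568.43 + 5910.179 + 4258.244 + 11019.53
= 34756.38 MJ
e = 34756.38 / 64.961 = 535.03 MJ/m^2

535.03 MJ/m^2


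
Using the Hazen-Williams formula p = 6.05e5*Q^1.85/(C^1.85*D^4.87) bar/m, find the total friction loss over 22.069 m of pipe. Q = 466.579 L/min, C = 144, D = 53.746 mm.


Q^1.85 = 86599
C^1.85 = 9839.4
D^4.87 = 2.6717e+08
p/m = 0.019930 bar/m
p_total = 0.019930 * 22.069 = 0.43984 bar

0.43984 bar


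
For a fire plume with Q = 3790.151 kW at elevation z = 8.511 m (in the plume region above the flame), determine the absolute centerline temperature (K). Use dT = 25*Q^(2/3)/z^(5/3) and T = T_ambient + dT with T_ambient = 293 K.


Q^(2/3) = 243.09
z^(5/3) = 35.479
dT = 25 * 243.09 / 35.479 = 171.29 K
T = 293 + 171.29 = 464.29 K

464.29 K


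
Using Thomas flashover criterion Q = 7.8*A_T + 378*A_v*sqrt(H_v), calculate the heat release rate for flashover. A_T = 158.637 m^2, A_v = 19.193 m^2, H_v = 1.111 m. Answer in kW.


7.8*A_T = 1237.4
sqrt(H_v) = 1.0540
378*A_v*sqrt(H_v) = 7647.0
Q = 1237.4 + 7647.0 = 8884.4 kW

8884.4 kW


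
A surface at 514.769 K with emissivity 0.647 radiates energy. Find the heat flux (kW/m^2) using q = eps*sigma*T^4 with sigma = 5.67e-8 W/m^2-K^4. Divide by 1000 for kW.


T^4 = 7.0218e+10
q = 0.647 * 5.67e-8 * 7.0218e+10 / 1000 = 2.5759 kW/m^2

2.5759 kW/m^2


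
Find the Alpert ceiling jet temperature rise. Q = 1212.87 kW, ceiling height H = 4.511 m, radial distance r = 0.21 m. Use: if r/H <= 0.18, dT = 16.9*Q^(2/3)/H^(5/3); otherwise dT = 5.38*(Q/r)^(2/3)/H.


r/H = 0.21 / 4.511 = 0.046553
r/H <= 0.18, so dT = 16.9*Q^(2/3)/H^(5/3)
Q^(2/3) = 113.73
H^(5/3) = 12.316
dT = 16.9 * 113.73 / 12.316 = 156.07 K

156.07 K


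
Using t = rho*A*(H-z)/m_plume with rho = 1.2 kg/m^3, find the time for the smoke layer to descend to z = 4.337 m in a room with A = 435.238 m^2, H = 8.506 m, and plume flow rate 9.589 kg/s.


H - z = 4.169 m
t = 1.2 * 435.238 * 4.169 / 9.589 = 227.07 s

227.07 s


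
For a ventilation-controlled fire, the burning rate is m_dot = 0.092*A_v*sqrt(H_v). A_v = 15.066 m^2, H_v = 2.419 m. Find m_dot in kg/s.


sqrt(H_v) = 1.5553
m_dot = 0.092 * 15.066 * 1.5553 = 2.1558 kg/s

2.1558 kg/s


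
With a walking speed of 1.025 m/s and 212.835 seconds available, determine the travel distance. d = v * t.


d = 1.025 * 212.835 = 218.16 m

218.16 m


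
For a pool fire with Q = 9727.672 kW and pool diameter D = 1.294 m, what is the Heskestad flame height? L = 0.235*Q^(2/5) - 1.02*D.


Q^(2/5) = 39.373
0.235 * Q^(2/5) = 9.2528
1.02 * D = 1.3199
L = 7.9329 m

7.9329 m


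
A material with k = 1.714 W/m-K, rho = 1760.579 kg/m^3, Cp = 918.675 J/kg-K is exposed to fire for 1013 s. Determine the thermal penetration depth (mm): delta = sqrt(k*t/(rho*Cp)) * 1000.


alpha = 1.714 / (1760.579 * 918.675) = 1.0597e-06 m^2/s
alpha * t = 0.0010735
delta = sqrt(0.0010735) * 1000 = 32.764 mm

32.764 mm


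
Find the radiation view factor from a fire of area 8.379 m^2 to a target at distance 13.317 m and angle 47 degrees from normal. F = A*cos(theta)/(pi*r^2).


cos(47 deg) = 0.68200
pi*r^2 = 557.14
F = 8.379 * 0.68200 / 557.14 = 0.010257

0.010257


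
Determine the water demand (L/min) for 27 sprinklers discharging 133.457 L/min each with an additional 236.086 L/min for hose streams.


Sprinkler demand = 27 * 133.457 = 3603.339 L/min
Total = 3603.339 + 236.086 = 3839.425 L/min

3839.425 L/min


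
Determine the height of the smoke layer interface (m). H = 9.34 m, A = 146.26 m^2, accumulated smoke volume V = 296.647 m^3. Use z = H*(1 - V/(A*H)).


V/(A*H) = 0.21715
1 - 0.21715 = 0.78285
z = 9.34 * 0.78285 = 7.3118 m

7.3118 m


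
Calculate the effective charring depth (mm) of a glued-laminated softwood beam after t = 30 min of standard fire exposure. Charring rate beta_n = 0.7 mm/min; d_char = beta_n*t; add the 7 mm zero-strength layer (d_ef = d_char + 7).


d_char = 0.7 * 30 = 21 mm
d_ef = 21 + 1.0*7 = 28 mm

28 mm


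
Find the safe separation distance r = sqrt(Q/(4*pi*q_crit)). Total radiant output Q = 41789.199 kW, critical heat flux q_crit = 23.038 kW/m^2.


4*pi*q_crit = 289.50
Q/(4*pi*q_crit) = 144.35
r = sqrt(144.35) = 12.014 m

12.014 m


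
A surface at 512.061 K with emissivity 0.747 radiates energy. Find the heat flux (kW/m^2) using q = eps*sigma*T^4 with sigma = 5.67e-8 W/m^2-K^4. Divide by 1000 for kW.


T^4 = 6.8752e+10
q = 0.747 * 5.67e-8 * 6.8752e+10 / 1000 = 2.9120 kW/m^2

2.9120 kW/m^2


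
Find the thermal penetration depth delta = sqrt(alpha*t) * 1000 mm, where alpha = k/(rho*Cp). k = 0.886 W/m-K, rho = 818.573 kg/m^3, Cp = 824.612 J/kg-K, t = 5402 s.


alpha = 0.886 / (818.573 * 824.612) = 1.3126e-06 m^2/s
alpha * t = 0.0070906
delta = sqrt(0.0070906) * 1000 = 84.206 mm

84.206 mm


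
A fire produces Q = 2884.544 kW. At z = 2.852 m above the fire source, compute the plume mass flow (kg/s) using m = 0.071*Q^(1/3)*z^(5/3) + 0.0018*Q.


Q^(1/3) = 14.235
z^(5/3) = 5.7356
First term = 0.071 * 14.235 * 5.7356 = 5.7970
Second term = 0.0018 * 2884.544 = 5.1922
m = 10.989 kg/s

10.989 kg/s


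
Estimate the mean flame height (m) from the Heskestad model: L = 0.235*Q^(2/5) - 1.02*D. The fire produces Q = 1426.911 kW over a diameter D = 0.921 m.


Q^(2/5) = 18.271
0.235 * Q^(2/5) = 4.2936
1.02 * D = 0.93942
L = 3.3542 m

3.3542 m


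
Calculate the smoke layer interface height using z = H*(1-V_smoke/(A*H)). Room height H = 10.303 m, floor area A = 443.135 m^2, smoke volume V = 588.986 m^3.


V/(A*H) = 0.12900
1 - 0.12900 = 0.87100
z = 10.303 * 0.87100 = 8.9739 m

8.9739 m


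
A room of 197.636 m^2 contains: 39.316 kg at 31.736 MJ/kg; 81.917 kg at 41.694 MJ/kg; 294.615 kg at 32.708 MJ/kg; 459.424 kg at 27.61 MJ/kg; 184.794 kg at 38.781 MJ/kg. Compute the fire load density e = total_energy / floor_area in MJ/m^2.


Total energy = 39.316*31.736 + 81.917*41.694 + 294.615*32.708 + 459.424*27.61 + 184.794*38.781
= 1247.733 + 3415.447 + 9636.267 + 12684.70 + 7166.496
= 34150.64 MJ
e = 34150.64 / 197.636 = 172.80 MJ/m^2

172.80 MJ/m^2
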